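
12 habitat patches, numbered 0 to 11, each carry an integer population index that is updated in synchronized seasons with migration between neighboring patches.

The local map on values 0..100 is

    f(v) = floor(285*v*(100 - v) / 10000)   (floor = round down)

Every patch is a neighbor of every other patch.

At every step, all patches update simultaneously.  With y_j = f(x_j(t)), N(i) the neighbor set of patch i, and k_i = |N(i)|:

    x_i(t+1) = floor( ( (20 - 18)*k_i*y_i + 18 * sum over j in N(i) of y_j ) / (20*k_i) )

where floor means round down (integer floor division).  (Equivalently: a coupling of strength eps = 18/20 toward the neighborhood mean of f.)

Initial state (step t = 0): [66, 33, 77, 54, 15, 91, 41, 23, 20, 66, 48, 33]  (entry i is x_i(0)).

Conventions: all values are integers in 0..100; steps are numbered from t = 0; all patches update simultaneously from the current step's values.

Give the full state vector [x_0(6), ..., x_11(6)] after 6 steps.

Simulating step by step:
t=0: [66, 33, 77, 54, 15, 91, 41, 23, 20, 66, 48, 33]
t=1: [55, 55, 55, 55, 55, 54, 55, 55, 55, 55, 55, 55]
t=2: [70, 70, 70, 70, 70, 70, 70, 70, 70, 70, 70, 70]
t=3: [59, 59, 59, 59, 59, 59, 59, 59, 59, 59, 59, 59]
t=4: [68, 68, 68, 68, 68, 68, 68, 68, 68, 68, 68, 68]
t=5: [62, 62, 62, 62, 62, 62, 62, 62, 62, 62, 62, 62]
t=6: [67, 67, 67, 67, 67, 67, 67, 67, 67, 67, 67, 67]

Answer: [67, 67, 67, 67, 67, 67, 67, 67, 67, 67, 67, 67]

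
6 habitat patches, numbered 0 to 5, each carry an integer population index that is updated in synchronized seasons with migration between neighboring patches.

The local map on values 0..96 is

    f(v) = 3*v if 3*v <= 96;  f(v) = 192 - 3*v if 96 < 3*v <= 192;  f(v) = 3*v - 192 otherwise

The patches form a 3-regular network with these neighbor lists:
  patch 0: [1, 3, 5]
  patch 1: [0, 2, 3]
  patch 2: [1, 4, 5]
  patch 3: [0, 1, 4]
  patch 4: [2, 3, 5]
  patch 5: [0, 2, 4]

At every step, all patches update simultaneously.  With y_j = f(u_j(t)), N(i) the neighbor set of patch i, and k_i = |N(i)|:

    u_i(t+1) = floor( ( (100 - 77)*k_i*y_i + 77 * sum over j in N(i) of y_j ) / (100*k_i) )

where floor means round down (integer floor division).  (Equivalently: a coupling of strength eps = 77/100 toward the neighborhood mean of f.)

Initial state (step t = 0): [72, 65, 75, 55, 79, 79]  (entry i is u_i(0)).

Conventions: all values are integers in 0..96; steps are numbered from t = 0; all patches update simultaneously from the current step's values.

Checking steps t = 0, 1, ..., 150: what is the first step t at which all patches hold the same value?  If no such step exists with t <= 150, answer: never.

Answer: 21
Key observation: Synchronization is absorbing here: once all patches are equal they stay equal, and step 21 is the first all-equal step.

Derivation:
t=0: [72, 65, 75, 55, 79, 79]  (not all equal)
t=1: [24, 22, 31, 24, 37, 36]  (not all equal)
t=2: [73, 76, 80, 72, 82, 82]  (not all equal)
t=3: [35, 33, 48, 35, 44, 45]  (not all equal)
t=4: [80, 78, 64, 81, 63, 63]  (not all equal)
t=5: [35, 35, 12, 35, 14, 13]  (not all equal)
t=6: [74, 73, 51, 75, 51, 51]  (not all equal)
t=7: [32, 32, 35, 32, 37, 36]  (not all equal)
t=8: [92, 93, 87, 92, 87, 87]  (not all equal)
t=9: [80, 80, 73, 80, 72, 72]  (not all equal)
t=10: [41, 42, 30, 41, 30, 30]  (not all equal)
t=11: [73, 73, 83, 73, 84, 84]  (not all equal)
t=12: [35, 34, 50, 35, 50, 50]  (not all equal)
t=13: [76, 76, 54, 76, 53, 53]  (not all equal)
t=14: [35, 34, 33, 35, 33, 33]  (not all equal)
t=15: [89, 89, 92, 89, 91, 91]  (not all equal)
t=16: [76, 77, 80, 76, 80, 80]  (not all equal)
t=17: [39, 39, 45, 39, 44, 44]  (not all equal)
t=18: [71, 70, 63, 71, 63, 63]  (not all equal)
t=19: [15, 15, 6, 15, 7, 7]  (not all equal)
t=20: [38, 38, 26, 38, 26, 26]  (not all equal)
t=21: [78, 78, 78, 78, 78, 78]  (all equal)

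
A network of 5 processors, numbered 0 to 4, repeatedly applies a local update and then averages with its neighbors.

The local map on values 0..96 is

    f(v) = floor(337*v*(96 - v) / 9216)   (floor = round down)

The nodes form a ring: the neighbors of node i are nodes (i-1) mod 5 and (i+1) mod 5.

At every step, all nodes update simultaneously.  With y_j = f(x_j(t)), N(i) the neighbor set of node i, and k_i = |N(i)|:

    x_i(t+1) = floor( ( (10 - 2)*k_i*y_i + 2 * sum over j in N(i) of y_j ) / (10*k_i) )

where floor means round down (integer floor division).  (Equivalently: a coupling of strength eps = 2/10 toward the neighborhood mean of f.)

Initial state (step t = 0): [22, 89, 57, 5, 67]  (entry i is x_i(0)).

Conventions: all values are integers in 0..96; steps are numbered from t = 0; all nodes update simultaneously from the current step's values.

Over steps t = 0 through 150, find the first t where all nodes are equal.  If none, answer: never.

Simulating step by step:
t=0: [22, 89, 57, 5, 67]  (not all equal)
t=1: [56, 31, 68, 28, 64]  (not all equal)
t=2: [79, 73, 69, 69, 74]  (not all equal)
t=3: [51, 60, 67, 67, 58]  (not all equal)
t=4: [82, 77, 71, 71, 79]  (not all equal)
t=5: [43, 52, 62, 62, 49]  (not all equal)
t=6: [83, 82, 77, 77, 83]  (not all equal)
t=7: [39, 42, 51, 51, 40]  (not all equal)
t=8: [81, 82, 82, 82, 81]  (not all equal)
t=9: [43, 41, 41, 41, 43]  (not all equal)
t=10: [82, 82, 82, 82, 82]  (all equal)

Answer: 10
Key observation: Synchronization is absorbing here: once all nodes are equal they stay equal, and step 10 is the first all-equal step.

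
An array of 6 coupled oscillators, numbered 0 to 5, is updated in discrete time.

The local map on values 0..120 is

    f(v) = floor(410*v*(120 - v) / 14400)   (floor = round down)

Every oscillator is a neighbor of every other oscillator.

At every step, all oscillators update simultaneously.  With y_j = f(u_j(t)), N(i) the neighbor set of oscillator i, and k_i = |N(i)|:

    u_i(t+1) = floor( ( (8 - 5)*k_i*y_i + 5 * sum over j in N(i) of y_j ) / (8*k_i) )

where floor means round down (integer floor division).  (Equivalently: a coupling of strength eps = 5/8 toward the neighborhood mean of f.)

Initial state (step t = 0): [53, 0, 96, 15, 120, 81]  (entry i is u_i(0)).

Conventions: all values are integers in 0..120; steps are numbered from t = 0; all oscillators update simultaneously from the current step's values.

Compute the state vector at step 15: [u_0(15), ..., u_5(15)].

Simulating step by step:
t=0: [53, 0, 96, 15, 120, 81]
t=1: [62, 37, 53, 48, 37, 59]
t=2: [97, 93, 97, 96, 93, 97]
t=3: [65, 67, 65, 65, 67, 65]
t=4: [101, 101, 101, 101, 101, 101]
t=5: [54, 54, 54, 54, 54, 54]
t=6: [101, 101, 101, 101, 101, 101]
t=7: [54, 54, 54, 54, 54, 54]
t=8: [101, 101, 101, 101, 101, 101]
t=9: [54, 54, 54, 54, 54, 54]
t=10: [101, 101, 101, 101, 101, 101]
t=11: [54, 54, 54, 54, 54, 54]
t=12: [101, 101, 101, 101, 101, 101]
t=13: [54, 54, 54, 54, 54, 54]
t=14: [101, 101, 101, 101, 101, 101]
t=15: [54, 54, 54, 54, 54, 54]

Answer: [54, 54, 54, 54, 54, 54]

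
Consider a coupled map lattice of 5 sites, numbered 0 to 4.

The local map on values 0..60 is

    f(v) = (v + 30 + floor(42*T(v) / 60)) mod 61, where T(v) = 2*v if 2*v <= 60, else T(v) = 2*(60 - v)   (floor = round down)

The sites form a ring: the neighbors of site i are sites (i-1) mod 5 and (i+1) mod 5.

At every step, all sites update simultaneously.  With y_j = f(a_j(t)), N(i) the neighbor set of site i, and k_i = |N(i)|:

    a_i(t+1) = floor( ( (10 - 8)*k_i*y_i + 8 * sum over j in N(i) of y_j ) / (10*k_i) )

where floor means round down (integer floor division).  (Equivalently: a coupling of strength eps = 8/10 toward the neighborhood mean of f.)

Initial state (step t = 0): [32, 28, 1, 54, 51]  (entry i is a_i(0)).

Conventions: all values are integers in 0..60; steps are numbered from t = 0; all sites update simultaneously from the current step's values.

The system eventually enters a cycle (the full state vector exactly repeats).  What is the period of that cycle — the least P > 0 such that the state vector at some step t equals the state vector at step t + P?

Simulating step by step:
t=0: [32, 28, 1, 54, 51]
t=1: [35, 36, 33, 31, 34]
t=2: [38, 38, 39, 39, 39]
t=3: [37, 37, 37, 37, 37]
t=4: [38, 38, 38, 38, 38]
t=5: [37, 37, 37, 37, 37]

Answer: 2
Key observation: The state at step 3, [37, 37, 37, 37, 37], reappears at step 5 — and no state repeats earlier — so the cycle the system enters has period 2.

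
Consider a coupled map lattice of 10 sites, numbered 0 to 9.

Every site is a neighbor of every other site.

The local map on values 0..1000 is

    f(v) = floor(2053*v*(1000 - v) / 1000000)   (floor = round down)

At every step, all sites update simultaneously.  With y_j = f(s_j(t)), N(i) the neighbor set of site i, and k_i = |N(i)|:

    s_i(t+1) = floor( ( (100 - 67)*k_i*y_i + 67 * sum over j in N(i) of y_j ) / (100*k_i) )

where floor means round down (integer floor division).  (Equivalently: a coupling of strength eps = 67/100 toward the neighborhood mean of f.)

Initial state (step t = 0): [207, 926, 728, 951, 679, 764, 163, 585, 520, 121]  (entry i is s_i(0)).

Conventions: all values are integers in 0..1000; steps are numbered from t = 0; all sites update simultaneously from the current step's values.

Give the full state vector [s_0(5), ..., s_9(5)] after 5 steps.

Simulating step by step:
t=0: [207, 926, 728, 951, 679, 764, 163, 585, 520, 121]
t=1: [332, 281, 349, 270, 360, 340, 317, 373, 376, 301]
t=2: [451, 441, 454, 438, 456, 453, 449, 458, 458, 445]
t=3: [507, 507, 507, 506, 507, 507, 507, 507, 507, 507]
t=4: [513, 513, 513, 513, 513, 513, 513, 513, 513, 513]
t=5: [512, 512, 512, 512, 512, 512, 512, 512, 512, 512]

Answer: [512, 512, 512, 512, 512, 512, 512, 512, 512, 512]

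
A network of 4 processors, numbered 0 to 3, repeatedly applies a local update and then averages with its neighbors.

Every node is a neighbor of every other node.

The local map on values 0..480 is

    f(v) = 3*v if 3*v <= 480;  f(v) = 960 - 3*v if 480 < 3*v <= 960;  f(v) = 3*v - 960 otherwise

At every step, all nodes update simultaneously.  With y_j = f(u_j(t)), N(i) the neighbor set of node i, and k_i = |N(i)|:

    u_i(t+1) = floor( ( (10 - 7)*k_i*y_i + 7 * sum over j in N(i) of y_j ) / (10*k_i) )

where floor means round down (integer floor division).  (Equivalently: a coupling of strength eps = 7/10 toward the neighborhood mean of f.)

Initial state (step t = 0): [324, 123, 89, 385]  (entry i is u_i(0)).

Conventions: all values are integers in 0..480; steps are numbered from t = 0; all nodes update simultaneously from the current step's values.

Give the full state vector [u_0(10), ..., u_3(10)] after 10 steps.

Answer: [453, 453, 453, 453]

Derivation:
t=0: [324, 123, 89, 385]
t=1: [197, 221, 214, 209]
t=2: [331, 327, 328, 329]
t=3: [26, 25, 26, 26]
t=4: [77, 77, 77, 77]
t=5: [231, 231, 231, 231]
t=6: [267, 267, 267, 267]
t=7: [159, 159, 159, 159]
t=8: [477, 477, 477, 477]
t=9: [471, 471, 471, 471]
t=10: [453, 453, 453, 453]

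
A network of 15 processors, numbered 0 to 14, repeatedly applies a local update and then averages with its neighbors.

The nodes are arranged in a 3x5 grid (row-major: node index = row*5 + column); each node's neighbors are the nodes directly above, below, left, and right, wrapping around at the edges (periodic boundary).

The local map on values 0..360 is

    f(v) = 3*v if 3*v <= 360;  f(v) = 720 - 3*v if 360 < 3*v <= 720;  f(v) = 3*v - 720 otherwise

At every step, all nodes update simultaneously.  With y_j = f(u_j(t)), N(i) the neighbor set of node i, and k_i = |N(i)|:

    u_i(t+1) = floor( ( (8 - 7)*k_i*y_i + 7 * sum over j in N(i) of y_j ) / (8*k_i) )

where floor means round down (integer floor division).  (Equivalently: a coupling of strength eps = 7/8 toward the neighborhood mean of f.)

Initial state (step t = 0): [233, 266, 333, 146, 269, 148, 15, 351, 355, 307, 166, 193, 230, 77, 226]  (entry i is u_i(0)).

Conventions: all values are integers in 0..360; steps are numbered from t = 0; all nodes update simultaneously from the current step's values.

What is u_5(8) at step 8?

Answer: u_5(8) = 312

Derivation:
t=0: [233, 266, 333, 146, 269, 148, 15, 351, 355, 307, 166, 193, 230, 77, 226]
t=1: [147, 116, 193, 241, 130, 141, 186, 194, 272, 189, 132, 99, 219, 181, 167]
t=2: [319, 235, 138, 163, 184, 237, 256, 118, 115, 225, 279, 233, 172, 105, 242]
t=3: [97, 135, 214, 276, 134, 98, 93, 241, 249, 121, 74, 86, 243, 211, 141]
t=4: [287, 237, 104, 125, 270, 288, 225, 86, 124, 249, 277, 212, 94, 107, 252]
t=5: [95, 128, 234, 277, 131, 88, 113, 248, 251, 138, 102, 108, 248, 261, 124]
t=6: [305, 253, 110, 110, 270, 303, 249, 93, 114, 250, 305, 260, 96, 120, 262]
t=7: [136, 138, 246, 286, 147, 121, 127, 250, 261, 154, 135, 127, 261, 269, 155]
t=8: [313, 258, 119, 115, 245, 312, 268, 109, 120, 240, 315, 266, 111, 124, 237]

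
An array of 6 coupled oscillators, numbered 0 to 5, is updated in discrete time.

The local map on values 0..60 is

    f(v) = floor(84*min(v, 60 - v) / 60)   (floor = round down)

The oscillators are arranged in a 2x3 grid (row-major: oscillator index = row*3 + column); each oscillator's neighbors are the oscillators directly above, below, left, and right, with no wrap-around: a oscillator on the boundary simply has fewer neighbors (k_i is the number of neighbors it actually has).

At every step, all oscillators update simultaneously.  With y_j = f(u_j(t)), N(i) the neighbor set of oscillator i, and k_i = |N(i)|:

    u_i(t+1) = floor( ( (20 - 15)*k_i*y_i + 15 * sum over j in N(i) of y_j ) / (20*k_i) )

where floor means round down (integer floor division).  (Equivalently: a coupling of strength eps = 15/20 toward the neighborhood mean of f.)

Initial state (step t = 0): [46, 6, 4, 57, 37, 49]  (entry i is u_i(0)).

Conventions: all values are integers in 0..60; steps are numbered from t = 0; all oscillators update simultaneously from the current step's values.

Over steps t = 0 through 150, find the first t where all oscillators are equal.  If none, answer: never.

Simulating step by step:
t=0: [46, 6, 4, 57, 37, 49]  (not all equal)
t=1: [9, 16, 9, 20, 14, 17]  (not all equal)
t=2: [21, 16, 19, 18, 23, 17]  (not all equal)
t=3: [24, 27, 23, 29, 25, 27]  (not all equal)
t=4: [37, 34, 35, 35, 37, 34]  (not all equal)
t=5: [34, 33, 35, 32, 34, 34]  (not all equal)
t=6: [37, 36, 36, 36, 37, 35]  (not all equal)
t=7: [32, 32, 33, 32, 33, 33]  (not all equal)
t=8: [39, 38, 37, 38, 38, 37]  (not all equal)
t=9: [29, 30, 31, 29, 30, 31]  (not all equal)
t=10: [40, 41, 40, 40, 41, 40]  (not all equal)
t=11: [27, 27, 27, 27, 27, 27]  (all equal)

Answer: 11
Key observation: Synchronization is absorbing here: once all oscillators are equal they stay equal, and step 11 is the first all-equal step.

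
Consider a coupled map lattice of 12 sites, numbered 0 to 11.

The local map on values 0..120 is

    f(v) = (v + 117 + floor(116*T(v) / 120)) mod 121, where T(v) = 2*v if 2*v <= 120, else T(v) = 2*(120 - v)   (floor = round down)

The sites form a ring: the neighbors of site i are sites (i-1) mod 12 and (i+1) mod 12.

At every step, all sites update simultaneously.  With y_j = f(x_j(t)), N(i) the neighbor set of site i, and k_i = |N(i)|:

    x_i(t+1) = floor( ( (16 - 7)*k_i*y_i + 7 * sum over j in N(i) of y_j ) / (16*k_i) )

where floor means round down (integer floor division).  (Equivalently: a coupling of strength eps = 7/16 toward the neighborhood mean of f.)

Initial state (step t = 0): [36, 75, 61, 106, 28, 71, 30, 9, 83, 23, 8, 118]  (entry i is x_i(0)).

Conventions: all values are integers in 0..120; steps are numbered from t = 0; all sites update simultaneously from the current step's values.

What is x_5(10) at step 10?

Simulating step by step:
t=0: [36, 75, 61, 106, 28, 71, 30, 9, 83, 23, 8, 118]
t=1: [90, 53, 37, 32, 54, 57, 60, 37, 34, 45, 50, 92]
t=2: [24, 44, 84, 80, 47, 42, 60, 90, 77, 29, 17, 21]
t=3: [50, 22, 23, 26, 39, 80, 59, 31, 42, 63, 55, 56]
t=4: [33, 52, 64, 78, 84, 52, 52, 84, 96, 60, 39, 34]
t=5: [78, 45, 39, 35, 29, 27, 27, 25, 26, 56, 93, 97]
t=6: [24, 35, 84, 96, 83, 76, 73, 70, 64, 42, 23, 20]
t=7: [70, 75, 40, 22, 27, 34, 38, 41, 61, 91, 73, 58]
t=8: [41, 54, 84, 74, 76, 93, 106, 99, 58, 31, 36, 42]
t=9: [98, 50, 31, 34, 32, 20, 11, 19, 47, 80, 101, 114]
t=10: [13, 33, 73, 91, 82, 55, 38, 37, 24, 23, 13, 5]

Answer: x_5(10) = 55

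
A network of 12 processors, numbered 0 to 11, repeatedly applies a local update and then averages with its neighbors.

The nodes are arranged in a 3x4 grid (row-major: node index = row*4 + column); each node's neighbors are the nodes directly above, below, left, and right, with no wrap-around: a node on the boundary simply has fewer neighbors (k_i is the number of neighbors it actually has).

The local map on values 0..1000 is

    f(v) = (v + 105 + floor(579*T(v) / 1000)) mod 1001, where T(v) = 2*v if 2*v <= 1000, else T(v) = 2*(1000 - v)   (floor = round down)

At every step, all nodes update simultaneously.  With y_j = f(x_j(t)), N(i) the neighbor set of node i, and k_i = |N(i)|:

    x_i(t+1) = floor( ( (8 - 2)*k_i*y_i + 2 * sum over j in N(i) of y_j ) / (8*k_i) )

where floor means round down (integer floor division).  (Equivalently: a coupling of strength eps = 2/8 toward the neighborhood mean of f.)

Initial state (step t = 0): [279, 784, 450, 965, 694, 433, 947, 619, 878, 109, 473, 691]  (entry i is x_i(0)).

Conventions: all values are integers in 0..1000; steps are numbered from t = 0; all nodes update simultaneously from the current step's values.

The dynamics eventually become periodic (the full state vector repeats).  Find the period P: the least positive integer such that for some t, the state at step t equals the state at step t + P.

Simulating step by step:
t=0: [279, 784, 450, 965, 694, 433, 947, 619, 878, 109, 473, 691]
t=1: [566, 171, 86, 111, 186, 74, 109, 154, 153, 278, 143, 150]
t=2: [251, 416, 314, 348, 452, 324, 342, 420, 477, 620, 432, 427]
t=3: [494, 186, 728, 740, 191, 670, 734, 151, 130, 204, 113, 24]
t=4: [255, 418, 175, 180, 447, 224, 177, 359, 421, 482, 331, 214]
t=5: [500, 148, 443, 539, 155, 485, 537, 788, 35, 226, 713, 636]
t=6: [245, 350, 109, 156, 372, 214, 163, 145, 263, 483, 189, 156]
t=7: [695, 773, 401, 425, 836, 572, 456, 424, 635, 255, 470, 446]
t=8: [147, 212, 748, 139, 137, 191, 145, 28, 218, 528, 155, 66]
t=9: [436, 511, 222, 341, 426, 485, 391, 212, 503, 261, 399, 260]
t=10: [58, 200, 602, 773, 48, 226, 852, 626, 222, 609, 914, 690]
t=11: [265, 484, 191, 145, 273, 508, 160, 157, 484, 231, 124, 149]
t=12: [612, 225, 472, 432, 604, 254, 432, 440, 273, 510, 402, 421]
t=13: [218, 520, 146, 48, 250, 550, 139, 46, 563, 329, 748, 137]
t=14: [534, 231, 380, 234, 559, 258, 361, 237, 312, 651, 242, 343]
t=15: [229, 599, 868, 649, 264, 609, 839, 656, 625, 291, 627, 789]
t=16: [554, 199, 130, 154, 582, 230, 134, 153, 298, 589, 204, 142]
t=17: [218, 497, 402, 430, 254, 529, 418, 429, 603, 283, 489, 430]
t=18: [534, 275, 746, 148, 566, 230, 88, 27, 295, 578, 181, 46]
t=19: [241, 600, 226, 356, 255, 534, 308, 199, 598, 280, 426, 235]
t=20: [571, 241, 594, 795, 572, 276, 659, 588, 295, 562, 191, 528]
t=21: [227, 555, 202, 144, 262, 595, 214, 166, 598, 292, 430, 219]
t=22: [551, 238, 501, 436, 579, 259, 499, 477, 300, 581, 179, 494]
t=23: [229, 548, 206, 72, 259, 568, 226, 132, 606, 286, 411, 205]
t=24: [554, 241, 497, 312, 575, 263, 575, 408, 297, 652, 898, 582]
t=25: [230, 553, 263, 728, 260, 574, 250, 832, 599, 246, 131, 265]
t=26: [555, 250, 584, 209, 577, 260, 568, 219, 287, 536, 453, 571]
t=27: [232, 567, 241, 510, 257, 572, 222, 507, 586, 255, 104, 210]
t=28: [557, 245, 546, 236, 573, 257, 519, 246, 291, 547, 396, 482]
t=29: [230, 558, 250, 561, 258, 566, 286, 554, 592, 327, 760, 307]
t=30: [555, 247, 572, 232, 574, 276, 612, 269, 309, 647, 297, 614]
t=31: [231, 565, 245, 560, 265, 595, 267, 591, 619, 303, 599, 301]
t=32: [558, 245, 560, 229, 584, 268, 581, 260, 302, 610, 308, 607]
t=33: [230, 560, 246, 554, 261, 583, 270, 577, 608, 307, 618, 303]
t=34: [555, 246, 562, 231, 578, 270, 586, 262, 303, 616, 307, 610]
t=35: [231, 562, 247, 557, 262, 586, 270, 580, 610, 307, 616, 303]
t=36: [557, 247, 564, 230, 580, 270, 586, 262, 303, 616, 307, 610]
t=37: [230, 564, 246, 556, 262, 586, 270, 580, 610, 307, 616, 303]
t=38: [556, 246, 562, 231, 580, 270, 586, 262, 303, 616, 307, 610]
t=39: [231, 562, 247, 557, 262, 586, 270, 580, 610, 307, 616, 303]

Answer: 4
Key observation: The state at step 35, [231, 562, 247, 557, 262, 586, 270, 580, 610, 307, 616, 303], reappears at step 39 — and no state repeats earlier — so the cycle the system enters has period 4.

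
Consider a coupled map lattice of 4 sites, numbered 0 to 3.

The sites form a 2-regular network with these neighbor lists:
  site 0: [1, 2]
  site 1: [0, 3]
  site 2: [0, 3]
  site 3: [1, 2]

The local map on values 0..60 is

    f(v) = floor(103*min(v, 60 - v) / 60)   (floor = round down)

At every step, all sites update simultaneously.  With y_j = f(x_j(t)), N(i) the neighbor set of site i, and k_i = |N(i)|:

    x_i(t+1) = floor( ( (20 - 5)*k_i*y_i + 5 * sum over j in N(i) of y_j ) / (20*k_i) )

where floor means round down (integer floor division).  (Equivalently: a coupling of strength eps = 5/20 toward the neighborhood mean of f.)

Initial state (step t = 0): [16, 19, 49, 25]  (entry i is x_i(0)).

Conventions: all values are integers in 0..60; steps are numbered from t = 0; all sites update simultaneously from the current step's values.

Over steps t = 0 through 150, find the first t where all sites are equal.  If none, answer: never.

Answer: never
Key observation: The state at step 12 reappears at step 24 — the system is in a cycle of period 12 from step 12 on.  No step 0..24 is synchronized, and the cycle repeats forever, so no step up to 150 (or ever) has all sites equal.

Derivation:
t=0: [16, 19, 49, 25]  (not all equal)
t=1: [26, 32, 22, 37]  (not all equal)
t=2: [43, 46, 38, 39]  (not all equal)
t=3: [29, 26, 35, 34]  (not all equal)
t=4: [47, 44, 43, 43]  (not all equal)
t=5: [23, 26, 28, 28]  (not all equal)
t=6: [40, 43, 46, 47]  (not all equal)
t=7: [32, 28, 25, 23]  (not all equal)
t=8: [47, 46, 42, 40]  (not all equal)
t=9: [23, 25, 29, 32]  (not all equal)
t=10: [40, 42, 47, 47]  (not all equal)
t=11: [32, 29, 23, 23]  (not all equal)
t=12: [47, 47, 40, 40]  (not all equal)
t=13: [23, 23, 32, 32]  (not all equal)
t=14: [40, 40, 46, 46]  (not all equal)
t=15: [32, 32, 25, 25]  (not all equal)
t=16: [47, 47, 42, 42]  (not all equal)
t=17: [23, 23, 29, 29]  (not all equal)
t=18: [40, 40, 47, 47]  (not all equal)
t=19: [32, 32, 23, 23]  (not all equal)
t=20: [46, 46, 40, 40]  (not all equal)
t=21: [25, 25, 32, 32]  (not all equal)
t=22: [42, 42, 47, 47]  (not all equal)
t=23: [29, 29, 23, 23]  (not all equal)
t=24: [47, 47, 40, 40]  (not all equal)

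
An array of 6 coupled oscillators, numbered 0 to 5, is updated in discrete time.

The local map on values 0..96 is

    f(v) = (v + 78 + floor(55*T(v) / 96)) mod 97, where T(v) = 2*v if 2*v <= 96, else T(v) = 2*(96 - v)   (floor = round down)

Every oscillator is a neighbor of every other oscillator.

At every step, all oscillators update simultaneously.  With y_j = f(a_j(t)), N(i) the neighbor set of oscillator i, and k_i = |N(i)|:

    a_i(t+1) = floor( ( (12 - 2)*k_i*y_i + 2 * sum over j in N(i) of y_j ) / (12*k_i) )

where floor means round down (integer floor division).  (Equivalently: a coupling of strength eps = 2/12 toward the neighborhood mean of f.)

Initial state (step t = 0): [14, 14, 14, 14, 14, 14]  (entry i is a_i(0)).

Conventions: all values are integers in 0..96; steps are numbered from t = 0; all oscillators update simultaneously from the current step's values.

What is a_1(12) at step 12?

Answer: a_1(12) = 79

Derivation:
t=0: [14, 14, 14, 14, 14, 14]
t=1: [11, 11, 11, 11, 11, 11]
t=2: [4, 4, 4, 4, 4, 4]
t=3: [86, 86, 86, 86, 86, 86]
t=4: [78, 78, 78, 78, 78, 78]
t=5: [79, 79, 79, 79, 79, 79]
t=6: [79, 79, 79, 79, 79, 79]
t=7: [79, 79, 79, 79, 79, 79]
t=8: [79, 79, 79, 79, 79, 79]
t=9: [79, 79, 79, 79, 79, 79]
t=10: [79, 79, 79, 79, 79, 79]
t=11: [79, 79, 79, 79, 79, 79]
t=12: [79, 79, 79, 79, 79, 79]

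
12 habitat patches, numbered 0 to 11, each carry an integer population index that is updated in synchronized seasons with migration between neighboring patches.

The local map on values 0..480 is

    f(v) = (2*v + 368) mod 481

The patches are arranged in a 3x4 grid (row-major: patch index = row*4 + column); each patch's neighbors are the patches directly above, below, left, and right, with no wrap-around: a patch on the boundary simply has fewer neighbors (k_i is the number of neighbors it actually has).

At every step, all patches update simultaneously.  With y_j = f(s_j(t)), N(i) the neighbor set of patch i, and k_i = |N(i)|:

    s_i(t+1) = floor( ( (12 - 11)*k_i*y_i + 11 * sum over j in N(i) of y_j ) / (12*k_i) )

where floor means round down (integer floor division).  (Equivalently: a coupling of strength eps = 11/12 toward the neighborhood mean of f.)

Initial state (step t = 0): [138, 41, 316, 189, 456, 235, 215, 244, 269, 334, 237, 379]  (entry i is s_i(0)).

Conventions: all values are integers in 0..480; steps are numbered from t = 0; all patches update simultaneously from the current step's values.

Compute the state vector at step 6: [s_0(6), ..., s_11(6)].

Simulating step by step:
t=0: [138, 41, 316, 189, 456, 235, 215, 244, 269, 334, 237, 379]
t=1: [365, 208, 318, 211, 315, 295, 285, 259, 215, 355, 199, 351]
t=2: [166, 225, 330, 230, 287, 248, 315, 300, 96, 339, 231, 325]
t=3: [384, 232, 225, 61, 246, 242, 187, 134, 256, 254, 82, 167]
t=4: [349, 298, 217, 226, 320, 348, 231, 162, 388, 283, 272, 112]
t=5: [30, 161, 237, 272, 122, 203, 273, 261, 243, 256, 314, 303]
t=6: [191, 348, 357, 388, 345, 293, 287, 301, 274, 247, 260, 204]

Answer: [191, 348, 357, 388, 345, 293, 287, 301, 274, 247, 260, 204]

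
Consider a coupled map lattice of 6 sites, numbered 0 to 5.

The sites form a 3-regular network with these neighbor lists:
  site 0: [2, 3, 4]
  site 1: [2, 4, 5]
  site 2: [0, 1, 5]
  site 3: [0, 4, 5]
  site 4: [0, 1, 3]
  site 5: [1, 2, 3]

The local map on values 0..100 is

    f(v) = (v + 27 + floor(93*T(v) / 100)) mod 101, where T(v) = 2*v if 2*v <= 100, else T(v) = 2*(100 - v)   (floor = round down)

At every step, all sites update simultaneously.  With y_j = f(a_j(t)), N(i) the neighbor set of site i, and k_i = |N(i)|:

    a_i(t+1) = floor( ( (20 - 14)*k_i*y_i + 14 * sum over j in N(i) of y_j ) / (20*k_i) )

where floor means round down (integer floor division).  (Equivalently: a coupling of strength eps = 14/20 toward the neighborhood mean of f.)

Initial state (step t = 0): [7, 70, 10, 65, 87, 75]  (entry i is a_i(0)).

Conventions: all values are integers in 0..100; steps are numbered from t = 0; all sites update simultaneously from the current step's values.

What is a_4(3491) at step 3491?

Answer: a_4(3491) = 58
Key observation: The state at step 4, [62, 62, 62, 62, 62, 62], reappears at step 6: the system is in a cycle of period 2 from step 4 on.  Therefore the state at step 3491 equals the state at step 4 + ((3491 - 4) mod 2) = 5, which is [58, 58, 58, 58, 58, 58].

Derivation:
t=0: [7, 70, 10, 65, 87, 75]
t=1: [48, 47, 50, 47, 47, 51]
t=2: [63, 63, 65, 62, 60, 64]
t=3: [57, 57, 56, 57, 58, 56]
t=4: [62, 62, 62, 62, 62, 62]
t=5: [58, 58, 58, 58, 58, 58]
t=6: [62, 62, 62, 62, 62, 62]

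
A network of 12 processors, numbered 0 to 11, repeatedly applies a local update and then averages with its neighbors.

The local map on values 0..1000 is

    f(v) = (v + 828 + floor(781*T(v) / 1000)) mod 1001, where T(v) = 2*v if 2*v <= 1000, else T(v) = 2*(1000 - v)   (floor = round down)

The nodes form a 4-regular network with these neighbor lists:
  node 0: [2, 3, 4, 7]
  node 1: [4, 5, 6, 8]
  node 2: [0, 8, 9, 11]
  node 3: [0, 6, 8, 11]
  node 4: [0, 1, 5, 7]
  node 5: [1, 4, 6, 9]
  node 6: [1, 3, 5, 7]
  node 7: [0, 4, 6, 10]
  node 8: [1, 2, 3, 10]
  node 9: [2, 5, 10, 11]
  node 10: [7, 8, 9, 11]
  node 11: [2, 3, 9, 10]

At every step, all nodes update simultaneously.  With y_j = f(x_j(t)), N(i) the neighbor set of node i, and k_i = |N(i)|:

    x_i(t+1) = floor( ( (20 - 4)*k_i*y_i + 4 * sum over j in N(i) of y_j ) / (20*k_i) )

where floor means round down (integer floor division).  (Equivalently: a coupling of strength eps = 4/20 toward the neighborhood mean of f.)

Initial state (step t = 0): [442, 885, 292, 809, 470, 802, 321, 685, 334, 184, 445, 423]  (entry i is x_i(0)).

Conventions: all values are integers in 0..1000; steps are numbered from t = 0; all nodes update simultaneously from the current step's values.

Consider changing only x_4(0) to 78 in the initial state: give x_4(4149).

Answer: x_4(4149) = 886
Key observation: The state at step 18, [811, 887, 236, 886, 850, 887, 850, 244, 849, 848, 848, 848], reappears at step 22: the system is in a cycle of period 4 from step 18 on.  Therefore the state at step 4149 equals the state at step 18 + ((4149 - 18) mod 4) = 21, which is [881, 893, 559, 896, 886, 893, 884, 542, 886, 887, 888, 888].

Derivation:
t=0: [442, 885, 292, 809, 78, 802, 321, 685, 334, 184, 445, 423]
t=1: [844, 827, 602, 907, 160, 843, 657, 132, 713, 407, 868, 866]
t=2: [797, 847, 222, 844, 334, 834, 158, 235, 928, 833, 867, 856]
t=3: [873, 864, 497, 878, 705, 873, 343, 480, 849, 892, 876, 882]
t=4: [820, 897, 258, 886, 931, 892, 701, 218, 868, 848, 854, 853]
t=5: [873, 889, 572, 899, 846, 892, 948, 492, 879, 889, 882, 887]
t=6: [815, 888, 231, 883, 868, 886, 822, 246, 852, 848, 852, 848]
t=7: [877, 892, 517, 897, 879, 894, 898, 549, 883, 886, 887, 886]
t=8: [814, 887, 256, 885, 853, 886, 844, 241, 851, 851, 849, 850]
t=9: [881, 893, 568, 896, 885, 893, 887, 538, 886, 887, 887, 888]
t=10: [810, 887, 232, 886, 850, 887, 849, 246, 849, 848, 849, 847]
t=11: [880, 893, 520, 896, 887, 893, 885, 548, 884, 886, 888, 886]
t=12: [812, 887, 254, 886, 849, 887, 849, 242, 851, 850, 848, 850]
t=13: [881, 893, 564, 896, 886, 893, 884, 540, 886, 888, 888, 888]
t=14: [810, 887, 234, 886, 850, 887, 850, 245, 849, 848, 848, 847]
t=15: [880, 893, 524, 896, 887, 893, 885, 546, 884, 886, 889, 886]
t=16: [812, 887, 252, 886, 849, 887, 849, 243, 851, 850, 848, 850]
t=17: [881, 893, 560, 896, 886, 893, 884, 542, 886, 888, 888, 888]
t=18: [811, 887, 236, 886, 850, 887, 850, 244, 849, 848, 848, 848]
t=19: [880, 893, 528, 896, 887, 893, 884, 544, 885, 886, 888, 886]
t=20: [812, 887, 251, 886, 849, 887, 850, 243, 850, 850, 848, 850]
t=21: [881, 893, 559, 896, 886, 893, 884, 542, 886, 887, 888, 888]
t=22: [811, 887, 236, 886, 850, 887, 850, 244, 849, 848, 848, 848]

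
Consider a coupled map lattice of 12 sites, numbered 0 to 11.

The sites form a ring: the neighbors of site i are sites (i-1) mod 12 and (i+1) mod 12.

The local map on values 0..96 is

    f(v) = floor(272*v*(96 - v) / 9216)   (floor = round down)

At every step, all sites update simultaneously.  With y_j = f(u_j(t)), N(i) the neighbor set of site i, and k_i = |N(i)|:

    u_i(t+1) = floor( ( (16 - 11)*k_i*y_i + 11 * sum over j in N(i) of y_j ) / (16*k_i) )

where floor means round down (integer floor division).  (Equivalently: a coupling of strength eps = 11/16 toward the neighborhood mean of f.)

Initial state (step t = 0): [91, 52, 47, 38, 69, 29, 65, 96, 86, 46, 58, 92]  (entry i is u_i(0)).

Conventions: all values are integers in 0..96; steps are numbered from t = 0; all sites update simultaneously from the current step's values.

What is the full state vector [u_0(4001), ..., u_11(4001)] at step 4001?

Simulating step by step:
t=0: [91, 52, 47, 38, 69, 29, 65, 96, 86, 46, 58, 92]
t=1: [30, 48, 66, 61, 58, 56, 38, 28, 30, 51, 46, 29]
t=2: [61, 61, 63, 61, 64, 65, 62, 59, 60, 63, 63, 60]
t=3: [63, 62, 62, 61, 60, 60, 61, 62, 62, 61, 61, 62]
t=4: [61, 61, 62, 62, 63, 63, 62, 62, 62, 62, 62, 62]
t=5: [62, 62, 62, 61, 61, 61, 61, 62, 62, 62, 62, 62]
t=6: [62, 62, 62, 62, 63, 63, 62, 62, 62, 62, 62, 62]
t=7: [62, 62, 62, 61, 61, 61, 61, 62, 62, 62, 62, 62]

Answer: [62, 62, 62, 61, 61, 61, 61, 62, 62, 62, 62, 62]
Key observation: The state at step 5, [62, 62, 62, 61, 61, 61, 61, 62, 62, 62, 62, 62], reappears at step 7: the system is in a cycle of period 2 from step 5 on.  Therefore the state at step 4001 equals the state at step 5 + ((4001 - 5) mod 2) = 5, which is [62, 62, 62, 61, 61, 61, 61, 62, 62, 62, 62, 62].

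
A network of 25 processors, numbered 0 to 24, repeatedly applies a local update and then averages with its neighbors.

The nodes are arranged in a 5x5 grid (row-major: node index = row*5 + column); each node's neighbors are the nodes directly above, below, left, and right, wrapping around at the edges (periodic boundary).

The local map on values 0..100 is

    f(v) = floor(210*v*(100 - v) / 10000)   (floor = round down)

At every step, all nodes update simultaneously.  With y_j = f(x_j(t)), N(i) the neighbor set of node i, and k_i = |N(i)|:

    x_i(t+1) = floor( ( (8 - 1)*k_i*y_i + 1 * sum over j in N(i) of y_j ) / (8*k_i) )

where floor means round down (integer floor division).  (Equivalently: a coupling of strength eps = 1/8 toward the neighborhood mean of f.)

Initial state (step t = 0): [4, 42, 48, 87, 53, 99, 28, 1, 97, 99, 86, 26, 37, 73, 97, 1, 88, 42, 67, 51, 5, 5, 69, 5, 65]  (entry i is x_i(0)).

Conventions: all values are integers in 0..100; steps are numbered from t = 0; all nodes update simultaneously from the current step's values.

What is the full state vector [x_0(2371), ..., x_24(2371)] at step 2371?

Answer: [52, 52, 52, 52, 52, 52, 52, 52, 52, 52, 52, 52, 52, 52, 52, 52, 52, 52, 52, 52, 52, 52, 52, 52, 52]
Key observation: The state at step 7, [52, 52, 52, 52, 52, 52, 52, 52, 52, 52, 52, 52, 52, 52, 52, 52, 52, 52, 52, 52, 52, 52, 52, 52, 52], reappears at step 8: the system is in a cycle of period 1 from step 7 on.  Therefore the state at step 2371 equals the state at step 7 + ((2371 - 7) mod 1) = 7, which is [52, 52, 52, 52, 52, 52, 52, 52, 52, 52, 52, 52, 52, 52, 52, 52, 52, 52, 52, 52, 52, 52, 52, 52, 52].

Derivation:
t=0: [4, 42, 48, 87, 53, 99, 28, 1, 97, 99, 86, 26, 37, 73, 97, 1, 88, 42, 67, 51, 5, 5, 69, 5, 65]
t=1: [10, 48, 49, 23, 48, 4, 39, 6, 7, 3, 23, 39, 46, 39, 9, 5, 22, 49, 45, 48, 9, 11, 42, 12, 44]
t=2: [19, 49, 50, 36, 49, 10, 46, 14, 14, 8, 34, 48, 50, 47, 19, 12, 35, 51, 50, 49, 17, 22, 49, 25, 49]
t=3: [32, 50, 51, 47, 50, 20, 50, 27, 26, 17, 45, 51, 51, 50, 33, 24, 46, 51, 51, 50, 29, 37, 51, 40, 50]
t=4: [45, 51, 51, 51, 51, 34, 51, 42, 40, 30, 49, 51, 51, 51, 46, 39, 51, 52, 51, 51, 43, 48, 51, 50, 51]
t=5: [50, 51, 51, 51, 51, 47, 51, 51, 49, 44, 51, 52, 51, 51, 51, 49, 51, 52, 52, 51, 51, 51, 52, 52, 51]
t=6: [52, 52, 52, 52, 51, 51, 52, 52, 51, 51, 52, 52, 52, 52, 51, 52, 52, 52, 52, 52, 52, 52, 52, 52, 52]
t=7: [52, 52, 52, 52, 52, 52, 52, 52, 52, 52, 52, 52, 52, 52, 52, 52, 52, 52, 52, 52, 52, 52, 52, 52, 52]
t=8: [52, 52, 52, 52, 52, 52, 52, 52, 52, 52, 52, 52, 52, 52, 52, 52, 52, 52, 52, 52, 52, 52, 52, 52, 52]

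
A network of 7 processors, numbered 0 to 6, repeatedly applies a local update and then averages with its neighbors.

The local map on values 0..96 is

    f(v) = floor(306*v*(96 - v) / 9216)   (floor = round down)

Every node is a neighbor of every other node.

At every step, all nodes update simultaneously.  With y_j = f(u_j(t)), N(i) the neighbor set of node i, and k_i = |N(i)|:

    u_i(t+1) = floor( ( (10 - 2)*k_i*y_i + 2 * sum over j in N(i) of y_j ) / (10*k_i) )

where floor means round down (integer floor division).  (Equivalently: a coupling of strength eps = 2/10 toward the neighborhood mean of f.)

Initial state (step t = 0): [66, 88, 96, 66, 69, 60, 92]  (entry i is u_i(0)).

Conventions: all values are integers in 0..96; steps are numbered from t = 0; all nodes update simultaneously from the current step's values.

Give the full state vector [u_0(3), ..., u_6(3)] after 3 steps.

Answer: [62, 69, 68, 62, 61, 65, 73]

Derivation:
t=0: [66, 88, 96, 66, 69, 60, 92]
t=1: [59, 27, 9, 59, 56, 64, 19]
t=2: [69, 60, 33, 69, 70, 66, 50]
t=3: [62, 69, 68, 62, 61, 65, 73]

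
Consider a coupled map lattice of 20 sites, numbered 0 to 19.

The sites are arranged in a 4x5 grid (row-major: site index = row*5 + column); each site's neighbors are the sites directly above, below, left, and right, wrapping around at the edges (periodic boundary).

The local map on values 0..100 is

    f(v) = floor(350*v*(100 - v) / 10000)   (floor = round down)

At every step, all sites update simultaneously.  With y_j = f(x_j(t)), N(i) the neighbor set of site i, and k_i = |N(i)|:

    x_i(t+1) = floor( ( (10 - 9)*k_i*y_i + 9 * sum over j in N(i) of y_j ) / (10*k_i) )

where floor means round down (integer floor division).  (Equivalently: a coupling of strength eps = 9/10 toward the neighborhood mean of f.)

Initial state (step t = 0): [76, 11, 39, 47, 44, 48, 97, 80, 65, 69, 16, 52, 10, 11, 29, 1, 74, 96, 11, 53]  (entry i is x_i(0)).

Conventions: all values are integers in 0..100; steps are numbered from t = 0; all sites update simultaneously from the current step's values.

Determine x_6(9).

Answer: x_6(9) = 42

Derivation:
t=0: [76, 11, 39, 47, 44, 48, 97, 80, 65, 69, 16, 52, 10, 11, 29, 1, 74, 96, 11, 53]
t=1: [53, 53, 51, 72, 78, 52, 60, 51, 64, 80, 60, 43, 45, 52, 61, 59, 37, 49, 53, 52]
t=2: [80, 84, 83, 77, 73, 78, 86, 84, 75, 75, 84, 83, 86, 84, 78, 84, 85, 85, 83, 79]
t=3: [55, 47, 49, 58, 60, 53, 49, 49, 56, 63, 53, 44, 46, 53, 54, 50, 46, 45, 52, 56]
t=4: [86, 86, 86, 85, 84, 85, 86, 86, 85, 85, 86, 86, 86, 86, 85, 86, 86, 86, 86, 86]
t=5: [43, 42, 42, 43, 43, 42, 42, 42, 43, 44, 42, 42, 42, 42, 42, 42, 42, 42, 42, 43]
t=6: [85, 85, 85, 85, 85, 85, 85, 85, 85, 85, 85, 85, 85, 85, 85, 85, 85, 85, 85, 85]
t=7: [44, 44, 44, 44, 44, 44, 44, 44, 44, 44, 44, 44, 44, 44, 44, 44, 44, 44, 44, 44]
t=8: [86, 86, 86, 86, 86, 86, 86, 86, 86, 86, 86, 86, 86, 86, 86, 86, 86, 86, 86, 86]
t=9: [42, 42, 42, 42, 42, 42, 42, 42, 42, 42, 42, 42, 42, 42, 42, 42, 42, 42, 42, 42]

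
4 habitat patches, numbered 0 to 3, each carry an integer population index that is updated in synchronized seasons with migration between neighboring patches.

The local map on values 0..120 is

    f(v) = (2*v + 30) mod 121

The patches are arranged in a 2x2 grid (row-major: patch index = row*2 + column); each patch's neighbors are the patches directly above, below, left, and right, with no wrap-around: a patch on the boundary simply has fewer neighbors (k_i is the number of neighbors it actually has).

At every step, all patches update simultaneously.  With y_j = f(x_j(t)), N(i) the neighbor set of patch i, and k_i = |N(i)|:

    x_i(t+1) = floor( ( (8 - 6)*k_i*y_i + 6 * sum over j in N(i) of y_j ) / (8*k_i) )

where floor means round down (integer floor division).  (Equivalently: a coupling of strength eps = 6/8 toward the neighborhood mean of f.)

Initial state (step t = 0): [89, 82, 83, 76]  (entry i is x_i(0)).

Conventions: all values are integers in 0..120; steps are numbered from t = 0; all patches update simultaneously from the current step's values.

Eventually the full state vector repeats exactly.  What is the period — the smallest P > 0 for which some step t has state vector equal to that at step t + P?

Simulating step by step:
t=0: [89, 82, 83, 76]
t=1: [77, 73, 74, 70]
t=2: [57, 55, 56, 54]
t=3: [20, 19, 20, 19]
t=4: [69, 68, 69, 68]
t=5: [46, 45, 46, 45]
t=6: [45, 75, 45, 75]
t=7: [97, 81, 97, 81]
t=8: [91, 83, 91, 83]
t=9: [85, 81, 85, 81]
t=10: [76, 74, 76, 74]
t=11: [59, 58, 59, 58]
t=12: [26, 25, 26, 25]
t=13: [81, 80, 81, 80]
t=14: [70, 69, 70, 69]
t=15: [48, 47, 48, 47]
t=16: [4, 3, 4, 3]
t=17: [37, 36, 37, 36]
t=18: [103, 102, 103, 102]
t=19: [114, 113, 114, 113]
t=20: [15, 14, 15, 14]
t=21: [59, 58, 59, 58]

Answer: 10
Key observation: The state at step 11, [59, 58, 59, 58], reappears at step 21 — and no state repeats earlier — so the cycle the system enters has period 10.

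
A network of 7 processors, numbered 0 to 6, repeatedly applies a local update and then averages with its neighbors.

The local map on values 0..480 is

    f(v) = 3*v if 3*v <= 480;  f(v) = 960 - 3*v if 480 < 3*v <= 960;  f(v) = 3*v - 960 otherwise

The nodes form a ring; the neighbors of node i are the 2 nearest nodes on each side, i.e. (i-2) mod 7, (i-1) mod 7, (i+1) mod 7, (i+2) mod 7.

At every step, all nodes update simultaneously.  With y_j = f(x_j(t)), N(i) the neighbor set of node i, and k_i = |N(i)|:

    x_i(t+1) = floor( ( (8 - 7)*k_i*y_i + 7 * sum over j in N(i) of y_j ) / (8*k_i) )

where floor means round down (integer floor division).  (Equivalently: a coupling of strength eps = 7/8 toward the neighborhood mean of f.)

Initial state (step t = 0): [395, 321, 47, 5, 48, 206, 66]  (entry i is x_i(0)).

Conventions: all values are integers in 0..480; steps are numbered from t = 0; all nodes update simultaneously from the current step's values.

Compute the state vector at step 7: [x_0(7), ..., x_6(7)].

Answer: [32, 40, 58, 39, 24, 45, 50]

Derivation:
t=0: [395, 321, 47, 5, 48, 206, 66]
t=1: [177, 127, 102, 139, 170, 170, 180]
t=2: [394, 391, 405, 399, 404, 431, 426]
t=3: [272, 252, 234, 259, 281, 266, 262]
t=4: [192, 191, 174, 184, 184, 155, 158]
t=5: [433, 421, 401, 422, 441, 424, 418]
t=6: [294, 296, 317, 305, 298, 323, 324]
t=7: [32, 40, 58, 39, 24, 45, 50]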